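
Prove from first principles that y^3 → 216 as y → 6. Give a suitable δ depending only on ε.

Let ε > 0. We seek δ > 0 with 0 < |y − 6| < δ ⇒ |y^3 − 216| < ε.
Factor: y^3 − 216 = (y − 6)(y^2 + 6y + 36), so |y^3 − 216| = |y − 6|·|y^2 + 6y + 36|.
Impose δ ≤ 1 so that |y| < 7; then |y^2 + 6y + 36| ≤ 127.
Hence |y^3 − 216| ≤ 127|y − 6|, which is < ε once |y − 6| < ε/127.
Take δ = min(1, ε/127). If 0 < |y − 6| < δ then both bounds hold and |y^3 − 216| ≤ 127|y − 6| < 127·(ε/127) = ε.

δ = min(1, ε/127)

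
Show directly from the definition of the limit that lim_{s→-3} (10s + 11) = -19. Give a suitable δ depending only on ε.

δ = ε/10

Fix ε > 0. We need δ > 0 so that 0 < |s + 3| < δ implies |(10s + 11) + 19| < ε.
|(10s + 11) + 19| = |10s + 30| = 10|s + 3|.
Thus it suffices that |s + 3| < ε/10.
Choosing δ = ε/10 gives |(10s + 11) + 19| = 10|s + 3| < ε whenever |s + 3| < δ.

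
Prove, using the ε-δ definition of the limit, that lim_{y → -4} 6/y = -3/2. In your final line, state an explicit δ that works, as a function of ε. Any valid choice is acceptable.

δ = min(2, (4/3)ε)

Fix ε > 0. We seek δ > 0 such that 0 < |y + 4| < δ implies |6/y + 3/2| < ε.
|6/y + 3/2| = 6·|-4 − y|/(4·|y|) = 6|y + 4|/(4|y|).
Restrict δ ≤ 2. Then |y + 4| < 2 gives |y| > 2, so 4|y| > 8.
Then |6/y + 3/2| < 6|y + 4|/8, which is < ε when |y + 4| < (4/3)ε.
Take δ = min(2, (4/3)ε). Then 0 < |y + 4| < δ gives both |y + 4| < 2 and |y + 4| < (4/3)ε, so |6/y + 3/2| < ε.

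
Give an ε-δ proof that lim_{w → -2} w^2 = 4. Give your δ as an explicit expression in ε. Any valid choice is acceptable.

δ = min(1, ε/5)

Let ε > 0 be given. We seek δ > 0 with 0 < |w + 2| < δ ⇒ |w^2 − 4| < ε.
Factor: w^2 − 4 = (w + 2)(w - 2), so |w^2 − 4| = |w + 2|·|w - 2|.
Impose δ ≤ 1 so that |w| < 3; then |w - 2| ≤ 5.
Hence |w^2 − 4| ≤ 5|w + 2|, which is < ε once |w + 2| < ε/5.
Take δ = min(1, ε/5). If 0 < |w + 2| < δ then both bounds hold and |w^2 − 4| ≤ 5|w + 2| < 5·(ε/5) = ε.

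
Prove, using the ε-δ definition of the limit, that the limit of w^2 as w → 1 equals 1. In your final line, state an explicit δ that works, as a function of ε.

Fix ε > 0. We seek δ > 0 with 0 < |w − 1| < δ ⇒ |w^2 − 1| < ε.
Factor: w^2 − 1 = (w − 1)(w + 1), so |w^2 − 1| = |w − 1|·|w + 1|.
Restrict δ ≤ 2. Then |w − 1| < 2 gives |w| < 3, so by the triangle inequality |w + 1| ≤ 3 + 1 = 4.
Hence |w^2 − 1| ≤ 4|w − 1|, which is < ε once |w − 1| < ε/4.
Take δ = min(2, ε/4). If 0 < |w − 1| < δ then both bounds hold and |w^2 − 1| ≤ 4|w − 1| < 4·(ε/4) = ε.

δ = min(2, ε/4)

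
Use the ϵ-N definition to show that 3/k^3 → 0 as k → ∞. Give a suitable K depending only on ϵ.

K = (3/ϵ)^{1/3}

Let ϵ > 0 be given. For k ≥ 1, |3/k^3 − 0| = 3/k^3.
3/k^3 < ϵ ⇔ k^3 > 3/ϵ ⇔ k > (3/ϵ)^{1/3}.
Take K = (3/ϵ)^{1/3}. Then k > K implies 3/k^3 < ϵ.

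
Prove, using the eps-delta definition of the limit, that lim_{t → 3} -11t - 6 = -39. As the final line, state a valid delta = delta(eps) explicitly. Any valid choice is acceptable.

Fix eps > 0. We need delta > 0 so that 0 < |t − 3| < delta implies |(-11t - 6) + 39| < eps.
Since (-11t - 6) + 39 = -11(t − 3), we have |(-11t - 6) + 39| = 11|t − 3|.
So 11|t − 3| < eps exactly when |t − 3| < eps/11.
Choosing delta = eps/11 gives |(-11t - 6) + 39| = 11|t − 3| < eps whenever |t − 3| < delta.

delta = eps/11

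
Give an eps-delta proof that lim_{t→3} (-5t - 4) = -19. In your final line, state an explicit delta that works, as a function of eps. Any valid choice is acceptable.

delta = eps/5

Let eps > 0 be given. We need delta > 0 so that 0 < |t − 3| < delta implies |(-5t - 4) + 19| < eps.
|(-5t - 4) + 19| = |-5t + 15| = 5|t − 3|.
Thus it suffices that |t − 3| < eps/5.
Choosing delta = eps/5 gives |(-5t - 4) + 19| = 5|t − 3| < eps whenever |t − 3| < delta.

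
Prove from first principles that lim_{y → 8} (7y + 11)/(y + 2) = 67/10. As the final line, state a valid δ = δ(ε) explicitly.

Let ε > 0. We want δ > 0 with 0 < |y − 8| < δ ⇒ |(7y + 11)/(y + 2) − (67/10)| < ε.
Combining over a common denominator, (7y + 11)/(y + 2) − (67/10) = [(7y + 11)·10 − 67·(y + 2)] / [10·(y + 2)] = 3(y − 8) / (10(y + 2)).
So |(7y + 11)/(y + 2) − (67/10)| = 3|y − 8| / (10·|y + 2|).
Restrict δ ≤ 5. Then |y − 8| < 5 gives |y + 2| = |(y − 8) + 10| ≥ 10 − 5 = 5.
Hence |(7y + 11)/(y + 2) − (67/10)| < 3|y − 8|/(10·5) = (3/50)|y − 8|, which is < ε once |y − 8| < (50/3)ε.
Take δ = min(5, (50/3)ε). Then 0 < |y − 8| < δ forces both bounds, so |(7y + 11)/(y + 2) − (67/10)| < ε.

δ = min(5, (50/3)ε)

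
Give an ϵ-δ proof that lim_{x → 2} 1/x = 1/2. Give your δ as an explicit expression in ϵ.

δ = min(1, 2ϵ)

Let ϵ > 0 be given. We seek δ > 0 such that 0 < |x − 2| < δ implies |1/x − (1/2)| < ϵ.
|1/x − (1/2)| = |2 − x|/(2·|x|) = |x − 2|/(2|x|).
Restrict δ ≤ 1. Then |x − 2| < 1 gives |x| > 1, so 2|x| > 2.
Then |1/x − (1/2)| < |x − 2|/2, which is < ϵ when |x − 2| < 2ϵ.
Take δ = min(1, 2ϵ). Then 0 < |x − 2| < δ gives both |x − 2| < 1 and |x − 2| < 2ϵ, so |1/x − (1/2)| < ϵ.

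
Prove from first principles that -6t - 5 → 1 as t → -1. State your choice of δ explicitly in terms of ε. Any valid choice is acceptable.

δ = ε/6

Let ε > 0 be given. We need δ > 0 so that 0 < |t + 1| < δ implies |(-6t - 5) − 1| < ε.
Since (-6t - 5) − 1 = -6(t + 1), we have |(-6t - 5) − 1| = 6|t + 1|.
Thus it suffices that |t + 1| < ε/6.
Take δ = ε/6. If 0 < |t + 1| < δ then |(-6t - 5) − 1| = 6|t + 1| < 6·(ε/6) = ε.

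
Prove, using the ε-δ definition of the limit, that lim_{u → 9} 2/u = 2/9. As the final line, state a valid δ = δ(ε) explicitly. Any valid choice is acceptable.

δ = min(9/2, (81/4)ε)

Fix ε > 0. We seek δ > 0 such that 0 < |u − 9| < δ implies |2/u − (2/9)| < ε.
|2/u − (2/9)| = 2·|9 − u|/(9·|u|) = 2|u − 9|/(9|u|).
Require δ ≤ 9/2 so that |u| > 9 − 9/2 = 9/2, hence 9|u| > 81/2.
Then |2/u − (2/9)| < 2|u − 9|/(81/2), which is < ε when |u − 9| < (81/4)ε.
Take δ = min(9/2, (81/4)ε). Then 0 < |u − 9| < δ gives both |u − 9| < 9/2 and |u − 9| < (81/4)ε, so |2/u − (2/9)| < ε.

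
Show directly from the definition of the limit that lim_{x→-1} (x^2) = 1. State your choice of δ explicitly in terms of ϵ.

δ = min(2, ϵ/4)

Fix ϵ > 0. We seek δ > 0 with 0 < |x + 1| < δ ⇒ |x^2 − 1| < ϵ.
Factor: x^2 − 1 = (x + 1)(x - 1), so |x^2 − 1| = |x + 1|·|x - 1|.
Impose δ ≤ 2 so that |x| < 3; then |x - 1| ≤ 4.
Hence |x^2 − 1| ≤ 4|x + 1|, which is < ϵ once |x + 1| < ϵ/4.
Take δ = min(2, ϵ/4). If 0 < |x + 1| < δ then both bounds hold and |x^2 − 1| ≤ 4|x + 1| < 4·(ϵ/4) = ϵ.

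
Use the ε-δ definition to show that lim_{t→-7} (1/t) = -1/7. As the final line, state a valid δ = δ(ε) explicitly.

δ = min(7/2, (49/2)ε)

Fix ε > 0. We seek δ > 0 such that 0 < |t + 7| < δ implies |1/t + 1/7| < ε.
|1/t + 1/7| = |-7 − t|/(7·|t|) = |t + 7|/(7|t|).
Require δ ≤ 7/2 so that |t| > 7 − 7/2 = 7/2, hence 7|t| > 49/2.
Then |1/t + 1/7| < |t + 7|/(49/2), which is < ε when |t + 7| < (49/2)ε.
Take δ = min(7/2, (49/2)ε). Then 0 < |t + 7| < δ gives both |t + 7| < 7/2 and |t + 7| < (49/2)ε, so |1/t + 1/7| < ε.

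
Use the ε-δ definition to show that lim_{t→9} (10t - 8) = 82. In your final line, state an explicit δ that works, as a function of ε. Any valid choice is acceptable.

Fix ε > 0. We need δ > 0 so that 0 < |t − 9| < δ implies |(10t - 8) − 82| < ε.
|(10t - 8) − 82| = |10t - 90| = 10|t − 9|.
So 10|t − 9| < ε exactly when |t − 9| < ε/10.
Choosing δ = ε/10 gives |(10t - 8) − 82| = 10|t − 9| < ε whenever |t − 9| < δ.

δ = ε/10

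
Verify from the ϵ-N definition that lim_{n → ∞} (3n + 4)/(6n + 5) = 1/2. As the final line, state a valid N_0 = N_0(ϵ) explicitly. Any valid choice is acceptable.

Suppose ϵ > 0. For n ≥ 1, |(3n + 4)/(6n + 5) − (1/2)| = |9|/(6(6n + 5)) = 9/(6(6n + 5)).
Since 6n + 5 ≥ 6n for n ≥ 1, this is ≤ 9/(6·6n) = (1/4)/n.
So |(3n + 4)/(6n + 5) − (1/2)| < ϵ whenever n > (1/4)/ϵ.
Take N_0 = (1/4)/ϵ. If n > N_0 then |(3n + 4)/(6n + 5) − (1/2)| ≤ (1/4)/n < ϵ.

N_0 = (1/4)/ϵ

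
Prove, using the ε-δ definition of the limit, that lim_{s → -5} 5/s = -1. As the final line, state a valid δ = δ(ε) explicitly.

Suppose ε > 0. We seek δ > 0 such that 0 < |s + 5| < δ implies |5/s + 1| < ε.
|5/s + 1| = 5·|-5 − s|/(5·|s|) = 5|s + 5|/(5|s|).
Require δ ≤ 5/2 so that |s| > 5 − 5/2 = 5/2, hence 5|s| > 25/2.
Then |5/s + 1| < 5|s + 5|/(25/2), which is < ε when |s + 5| < (5/2)ε.
Take δ = min(5/2, (5/2)ε). Then 0 < |s + 5| < δ gives both |s + 5| < 5/2 and |s + 5| < (5/2)ε, so |5/s + 1| < ε.

δ = min(5/2, (5/2)ε)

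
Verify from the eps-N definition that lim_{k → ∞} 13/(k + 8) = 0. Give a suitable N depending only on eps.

N = 13/eps

Let eps > 0. For k ≥ 1, |13/(k + 8) − 0| = 13/(k + 8) ≤ 13/k.
We need 13/k < eps, i.e. k > 13/eps.
Take N = 13/eps. If k > N then |13/(k + 8)| ≤ 13/k < eps.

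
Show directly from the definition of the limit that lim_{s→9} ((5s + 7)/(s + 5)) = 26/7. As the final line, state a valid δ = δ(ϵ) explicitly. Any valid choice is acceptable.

δ = min(7, (49/9)ϵ)

Let ϵ > 0. We want δ > 0 with 0 < |s − 9| < δ ⇒ |(5s + 7)/(s + 5) − (26/7)| < ϵ.
Combining over a common denominator, (5s + 7)/(s + 5) − (26/7) = [(5s + 7)·14 − 52·(s + 5)] / [14·(s + 5)] = 18(s − 9) / (14(s + 5)).
So |(5s + 7)/(s + 5) − (26/7)| = 18|s − 9| / (14·|s + 5|).
Restrict δ ≤ 7. Then |s − 9| < 7 gives |s + 5| = |(s − 9) + 14| ≥ 14 − 7 = 7.
Hence |(5s + 7)/(s + 5) − (26/7)| < 18|s − 9|/(14·7) = (9/49)|s − 9|, which is < ϵ once |s − 9| < (49/9)ϵ.
Take δ = min(7, (49/9)ϵ). Then 0 < |s − 9| < δ forces both bounds, so |(5s + 7)/(s + 5) − (26/7)| < ϵ.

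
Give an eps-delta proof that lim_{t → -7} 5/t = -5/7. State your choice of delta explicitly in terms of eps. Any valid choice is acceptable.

delta = min(7/2, (49/10)eps)

Fix eps > 0. We seek delta > 0 such that 0 < |t + 7| < delta implies |5/t + 5/7| < eps.
|5/t + 5/7| = 5·|-7 − t|/(7·|t|) = 5|t + 7|/(7|t|).
Require delta ≤ 7/2 so that |t| > 7 − 7/2 = 7/2, hence 7|t| > 49/2.
Then |5/t + 5/7| < 5|t + 7|/(49/2), which is < eps when |t + 7| < (49/10)eps.
Take delta = min(7/2, (49/10)eps). Then 0 < |t + 7| < delta gives both |t + 7| < 7/2 and |t + 7| < (49/10)eps, so |5/t + 5/7| < eps.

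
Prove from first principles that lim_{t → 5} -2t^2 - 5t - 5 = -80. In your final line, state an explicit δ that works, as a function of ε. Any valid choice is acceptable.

δ = min(1, ε/27)

Suppose ε > 0. We want δ > 0 such that 0 < |t − 5| < δ implies |(-2t^2 - 5t - 5) + 80| < ε.
(-2t^2 - 5t - 5) + 80 = -2t^2 - 5t + 75 = (t − 5)(-2t - 15).
So |(-2t^2 - 5t - 5) + 80| = |t − 5|·|-2t - 15|.
Require δ ≤ 1. Then |t − 5| < 1 gives |t| < 6, and by the triangle inequality |-2t - 15| ≤ 2·6 + 15 = 27.
Hence |(-2t^2 - 5t - 5) + 80| ≤ 27|t − 5| < ε provided |t − 5| < ε/27.
Take δ = min(1, ε/27). Then 0 < |t − 5| < δ gives both |t − 5| < 1 and |t − 5| < ε/27, so |(-2t^2 - 5t - 5) + 80| < ε.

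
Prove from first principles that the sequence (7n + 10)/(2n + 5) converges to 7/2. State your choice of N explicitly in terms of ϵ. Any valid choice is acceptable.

N = (15/4)/ϵ

Let ϵ > 0. For n ≥ 1, |(7n + 10)/(2n + 5) − (7/2)| = |-15|/(2(2n + 5)) = 15/(2(2n + 5)).
Since 2n + 5 ≥ 2n for n ≥ 1, this is ≤ 15/(2·2n) = (15/4)/n.
So |(7n + 10)/(2n + 5) − (7/2)| < ϵ whenever n > (15/4)/ϵ.
Take N = (15/4)/ϵ. If n > N then |(7n + 10)/(2n + 5) − (7/2)| ≤ (15/4)/n < ϵ.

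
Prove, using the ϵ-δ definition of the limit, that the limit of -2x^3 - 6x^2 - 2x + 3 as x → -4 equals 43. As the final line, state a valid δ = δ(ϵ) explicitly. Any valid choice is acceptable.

Let ϵ > 0 be given. We want δ > 0 such that 0 < |x + 4| < δ implies |(-2x^3 - 6x^2 - 2x + 3) − 43| < ϵ.
(-2x^3 - 6x^2 - 2x + 3) − 43 = -2x^3 - 6x^2 - 2x - 40 = (x + 4)(-2x^2 + 2x - 10).
So |(-2x^3 - 6x^2 - 2x + 3) − 43| = |x + 4|·|-2x^2 + 2x - 10|.
Assume first that |x + 4| < 1, so |x| < 5. Then |-2x^2 + 2x - 10| ≤ 2·5^2 + 2·5 + 10 = 70.
Hence |(-2x^3 - 6x^2 - 2x + 3) − 43| ≤ 70|x + 4| < ϵ provided |x + 4| < ϵ/70.
Take δ = min(1, ϵ/70). Then 0 < |x + 4| < δ gives both |x + 4| < 1 and |x + 4| < ϵ/70, so |(-2x^3 - 6x^2 - 2x + 3) − 43| < ϵ.

δ = min(1, ϵ/70)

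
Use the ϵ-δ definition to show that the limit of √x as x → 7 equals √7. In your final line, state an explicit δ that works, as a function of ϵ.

Suppose ϵ > 0. We want δ > 0 such that 0 < |x − 7| < δ implies |√x − √7| < ϵ.
Multiplying by the conjugate, |√x − √7| = |x − 7|/(√x + √7).
Restrict δ ≤ 7 so that |x − 7| < 7 forces x > 0, and then √x + √7 > √7.
Hence |√x − √7| < |x − 7|/√7, which is < ϵ once |x − 7| < √7·ϵ.
Take δ = min(7, √7·ϵ). If 0 < |x − 7| < δ then x > 0 and |√x − √7| < |x − 7|/√7 < ϵ.

δ = min(7, √7·ϵ)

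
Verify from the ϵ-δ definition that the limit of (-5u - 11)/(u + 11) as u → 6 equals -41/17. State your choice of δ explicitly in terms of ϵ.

Let ϵ > 0. We want δ > 0 with 0 < |u − 6| < δ ⇒ |(-5u - 11)/(u + 11) + 41/17| < ϵ.
Combining over a common denominator, (-5u - 11)/(u + 11) + 41/17 = [(-5u - 11)·17 − (-41)·(u + 11)] / [17·(u + 11)] = -44(u − 6) / (17(u + 11)).
So |(-5u - 11)/(u + 11) + 41/17| = 44|u − 6| / (17·|u + 11|).
Restrict δ ≤ 17/2. Then |u − 6| < 17/2 gives |u + 11| = |(u − 6) + 17| ≥ 17 − 17/2 = 17/2.
Hence |(-5u - 11)/(u + 11) + 41/17| < 44|u − 6|/(17·(17/2)) = (88/289)|u − 6|, which is < ϵ once |u − 6| < (289/88)ϵ.
Take δ = min(17/2, (289/88)ϵ). Then 0 < |u − 6| < δ forces both bounds, so |(-5u - 11)/(u + 11) + 41/17| < ϵ.

δ = min(17/2, (289/88)ϵ)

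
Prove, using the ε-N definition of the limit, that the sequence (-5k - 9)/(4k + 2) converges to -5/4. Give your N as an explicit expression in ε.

Let ε > 0 be given. For k ≥ 1, |(-5k - 9)/(4k + 2) + 5/4| = |-26|/(4(4k + 2)) = 26/(4(4k + 2)).
Since 4k + 2 ≥ 4k for k ≥ 1, this is ≤ 26/(4·4k) = (13/8)/k.
So |(-5k - 9)/(4k + 2) + 5/4| < ε whenever k > (13/8)/ε.
Take N = (13/8)/ε. If k > N then |(-5k - 9)/(4k + 2) + 5/4| ≤ (13/8)/k < ε.

N = (13/8)/ε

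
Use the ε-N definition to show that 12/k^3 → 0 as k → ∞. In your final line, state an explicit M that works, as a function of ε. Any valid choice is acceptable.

Suppose ε > 0. For k ≥ 1, |12/k^3 − 0| = 12/k^3.
12/k^3 < ε ⇔ k^3 > 12/ε ⇔ k > (12/ε)^{1/3}.
Take M = (12/ε)^{1/3}. Then k > M implies 12/k^3 < ε.

M = (12/ε)^{1/3}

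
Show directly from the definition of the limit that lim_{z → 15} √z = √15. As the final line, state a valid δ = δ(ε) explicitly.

δ = min(15, √15·ε)

Fix ε > 0. We want δ > 0 such that 0 < |z − 15| < δ implies |√z − √15| < ε.
Rationalise: √z − √15 = (z − 15)/(√z + √15), so |√z − √15| = |z − 15|/(√z + √15).
Restrict δ ≤ 15 so that |z − 15| < 15 forces z > 0, and then √z + √15 > √15.
Hence |√z − √15| < |z − 15|/√15, which is < ε once |z − 15| < √15·ε.
Take δ = min(15, √15·ε). If 0 < |z − 15| < δ then z > 0 and |√z − √15| < |z − 15|/√15 < ε.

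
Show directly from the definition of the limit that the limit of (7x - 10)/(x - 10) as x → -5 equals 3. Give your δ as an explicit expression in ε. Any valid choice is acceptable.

δ = min(15/2, (15/8)ε)

Suppose ε > 0. We want δ > 0 with 0 < |x + 5| < δ ⇒ |(7x - 10)/(x - 10) − 3| < ε.
Combining over a common denominator, (7x - 10)/(x - 10) − 3 = [(7x - 10)·(-15) − (-45)·(x - 10)] / [(-15)·(x - 10)] = -60(x + 5) / ((-15)(x - 10)).
So |(7x - 10)/(x - 10) − 3| = 60|x + 5| / (15·|x − 10|).
Require δ ≤ 15/2, so |x − 10| ≥ |-15| − |x + 5| > 15 − 15/2 = 15/2.
Hence |(7x - 10)/(x - 10) − 3| < 60|x + 5|/(15·(15/2)) = (8/15)|x + 5|, which is < ε once |x + 5| < (15/8)ε.
Take δ = min(15/2, (15/8)ε). Then 0 < |x + 5| < δ forces both bounds, so |(7x - 10)/(x - 10) − 3| < ε.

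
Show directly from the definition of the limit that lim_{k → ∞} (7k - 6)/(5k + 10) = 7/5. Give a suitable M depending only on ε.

M = 4/ε

Let ε > 0. For k ≥ 1, |(7k - 6)/(5k + 10) − (7/5)| = |-100|/(5(5k + 10)) = 100/(5(5k + 10)).
Since 5k + 10 ≥ 5k for k ≥ 1, this is ≤ 100/(5·5k) = 4/k.
So |(7k - 6)/(5k + 10) − (7/5)| < ε whenever k > 4/ε.
Take M = 4/ε. If k > M then |(7k - 6)/(5k + 10) − (7/5)| ≤ 4/k < ε.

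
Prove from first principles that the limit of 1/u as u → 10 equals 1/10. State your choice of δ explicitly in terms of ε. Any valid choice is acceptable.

Fix ε > 0. We seek δ > 0 such that 0 < |u − 10| < δ implies |1/u − (1/10)| < ε.
|1/u − (1/10)| = |10 − u|/(10·|u|) = |u − 10|/(10|u|).
Require δ ≤ 5 so that |u| > 10 − 5 = 5, hence 10|u| > 50.
Then |1/u − (1/10)| < |u − 10|/50, which is < ε when |u − 10| < 50ε.
Take δ = min(5, 50ε). Then 0 < |u − 10| < δ gives both |u − 10| < 5 and |u − 10| < 50ε, so |1/u − (1/10)| < ε.

δ = min(5, 50ε)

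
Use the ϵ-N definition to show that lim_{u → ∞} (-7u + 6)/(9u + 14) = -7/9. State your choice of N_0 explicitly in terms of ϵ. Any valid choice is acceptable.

N_0 = (152/81)/ϵ

Let ϵ > 0. We seek N_0 > 0 such that u > N_0 implies |(-7u + 6)/(9u + 14) + 7/9| < ϵ.
(-7u + 6)/(9u + 14) + 7/9 = (9(-7u + 6) − (-7)(9u + 14)) / (9(9u + 14)) = 152/(9(9u + 14)).
For u > 0 we have 9u + 14 > 9u, so |(-7u + 6)/(9u + 14) + 7/9| = 152/(9(9u + 14)) < 152/(9·9u) = (152/81)/u.
Thus |(-7u + 6)/(9u + 14) + 7/9| < ϵ whenever u > (152/81)/ϵ.
Take N_0 = (152/81)/ϵ. If u > N_0 then |(-7u + 6)/(9u + 14) + 7/9| < (152/81)/u < ϵ.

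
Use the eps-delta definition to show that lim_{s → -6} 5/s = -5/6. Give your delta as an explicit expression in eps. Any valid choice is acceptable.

Let eps > 0 be given. We seek delta > 0 such that 0 < |s + 6| < delta implies |5/s + 5/6| < eps.
|5/s + 5/6| = 5·|-6 − s|/(6·|s|) = 5|s + 6|/(6|s|).
Restrict delta ≤ 3. Then |s + 6| < 3 gives |s| > 3, so 6|s| > 18.
Then |5/s + 5/6| < 5|s + 6|/18, which is < eps when |s + 6| < (18/5)eps.
Take delta = min(3, (18/5)eps). Then 0 < |s + 6| < delta gives both |s + 6| < 3 and |s + 6| < (18/5)eps, so |5/s + 5/6| < eps.

delta = min(3, (18/5)eps)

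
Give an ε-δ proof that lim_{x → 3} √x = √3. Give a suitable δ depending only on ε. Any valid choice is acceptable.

δ = min(3, √3·ε)

Let ε > 0. We want δ > 0 such that 0 < |x − 3| < δ implies |√x − √3| < ε.
Rationalise: √x − √3 = (x − 3)/(√x + √3), so |√x − √3| = |x − 3|/(√x + √3).
Restrict δ ≤ 3 so that |x − 3| < 3 forces x > 0, and then √x + √3 > √3.
Hence |√x − √3| < |x − 3|/√3, which is < ε once |x − 3| < √3·ε.
Take δ = min(3, √3·ε). If 0 < |x − 3| < δ then x > 0 and |√x − √3| < |x − 3|/√3 < ε.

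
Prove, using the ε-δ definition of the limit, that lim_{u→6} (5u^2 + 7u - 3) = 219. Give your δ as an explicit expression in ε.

Let ε > 0 be given. We want δ > 0 such that 0 < |u − 6| < δ implies |(5u^2 + 7u - 3) − 219| < ε.
(5u^2 + 7u - 3) − 219 = 5u^2 + 7u - 222 = (u − 6)(5u + 37).
So |(5u^2 + 7u - 3) − 219| = |u − 6|·|5u + 37|.
Assume first that |u − 6| < 1, so |u| < 7. Then |5u + 37| ≤ 5·7 + 37 = 72.
Hence |(5u^2 + 7u - 3) − 219| ≤ 72|u − 6| < ε provided |u − 6| < ε/72.
Take δ = min(1, ε/72). Then 0 < |u − 6| < δ gives both |u − 6| < 1 and |u − 6| < ε/72, so |(5u^2 + 7u - 3) − 219| < ε.

δ = min(1, ε/72)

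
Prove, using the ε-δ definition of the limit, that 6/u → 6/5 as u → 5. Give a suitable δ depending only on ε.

δ = min(5/2, (25/12)ε)

Let ε > 0 be given. We seek δ > 0 such that 0 < |u − 5| < δ implies |6/u − (6/5)| < ε.
|6/u − (6/5)| = 6·|5 − u|/(5·|u|) = 6|u − 5|/(5|u|).
Require δ ≤ 5/2 so that |u| > 5 − 5/2 = 5/2, hence 5|u| > 25/2.
Then |6/u − (6/5)| < 6|u − 5|/(25/2), which is < ε when |u − 5| < (25/12)ε.
Take δ = min(5/2, (25/12)ε). Then 0 < |u − 5| < δ gives both |u − 5| < 5/2 and |u − 5| < (25/12)ε, so |6/u − (6/5)| < ε.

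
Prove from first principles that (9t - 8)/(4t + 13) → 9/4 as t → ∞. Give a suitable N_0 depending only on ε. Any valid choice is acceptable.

Fix ε > 0. We seek N_0 > 0 such that t > N_0 implies |(9t - 8)/(4t + 13) − (9/4)| < ε.
(9t - 8)/(4t + 13) − (9/4) = (4(9t - 8) − 9(4t + 13)) / (4(4t + 13)) = -149/(4(4t + 13)).
For t > 0 we have 4t + 13 > 4t, so |(9t - 8)/(4t + 13) − (9/4)| = 149/(4(4t + 13)) < 149/(4·4t) = (149/16)/t.
Thus |(9t - 8)/(4t + 13) − (9/4)| < ε whenever t > (149/16)/ε.
Take N_0 = (149/16)/ε. If t > N_0 then |(9t - 8)/(4t + 13) − (9/4)| < (149/16)/t < ε.

N_0 = (149/16)/ε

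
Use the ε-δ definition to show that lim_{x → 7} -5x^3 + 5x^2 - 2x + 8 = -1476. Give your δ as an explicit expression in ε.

Fix ε > 0. We want δ > 0 such that 0 < |x − 7| < δ implies |(-5x^3 + 5x^2 - 2x + 8) + 1476| < ε.
(-5x^3 + 5x^2 - 2x + 8) + 1476 = -5x^3 + 5x^2 - 2x + 1484 = (x − 7)(-5x^2 - 30x - 212).
So |(-5x^3 + 5x^2 - 2x + 8) + 1476| = |x − 7|·|-5x^2 - 30x - 212|.
Require δ ≤ 1. Then |x − 7| < 1 gives |x| < 8, and by the triangle inequality |-5x^2 - 30x - 212| ≤ 5·8^2 + 30·8 + 212 = 772.
Hence |(-5x^3 + 5x^2 - 2x + 8) + 1476| ≤ 772|x − 7| < ε provided |x − 7| < ε/772.
Take δ = min(1, ε/772). Then 0 < |x − 7| < δ gives both |x − 7| < 1 and |x − 7| < ε/772, so |(-5x^3 + 5x^2 - 2x + 8) + 1476| < ε.

δ = min(1, ε/772)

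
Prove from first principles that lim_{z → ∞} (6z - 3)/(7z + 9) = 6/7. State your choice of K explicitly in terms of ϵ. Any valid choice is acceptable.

K = (75/49)/ϵ

Suppose ϵ > 0. We seek K > 0 such that z > K implies |(6z - 3)/(7z + 9) − (6/7)| < ϵ.
(6z - 3)/(7z + 9) − (6/7) = (7(6z - 3) − 6(7z + 9)) / (7(7z + 9)) = -75/(7(7z + 9)).
For z > 0 we have 7z + 9 > 7z, so |(6z - 3)/(7z + 9) − (6/7)| = 75/(7(7z + 9)) < 75/(7·7z) = (75/49)/z.
Thus |(6z - 3)/(7z + 9) − (6/7)| < ϵ whenever z > (75/49)/ϵ.
Take K = (75/49)/ϵ. If z > K then |(6z - 3)/(7z + 9) − (6/7)| < (75/49)/z < ϵ.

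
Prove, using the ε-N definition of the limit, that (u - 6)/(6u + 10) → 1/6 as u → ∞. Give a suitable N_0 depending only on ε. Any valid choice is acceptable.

N_0 = (23/18)/ε

Let ε > 0. We seek N_0 > 0 such that u > N_0 implies |(u - 6)/(6u + 10) − (1/6)| < ε.
(u - 6)/(6u + 10) − (1/6) = (6(u - 6) − (6u + 10)) / (6(6u + 10)) = -46/(6(6u + 10)).
For u > 0 we have 6u + 10 > 6u, so |(u - 6)/(6u + 10) − (1/6)| = 46/(6(6u + 10)) < 46/(6·6u) = (23/18)/u.
Thus |(u - 6)/(6u + 10) − (1/6)| < ε whenever u > (23/18)/ε.
Take N_0 = (23/18)/ε. If u > N_0 then |(u - 6)/(6u + 10) − (1/6)| < (23/18)/u < ε.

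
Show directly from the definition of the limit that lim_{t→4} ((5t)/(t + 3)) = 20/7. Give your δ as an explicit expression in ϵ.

Let ϵ > 0 be given. We want δ > 0 with 0 < |t − 4| < δ ⇒ |(5t)/(t + 3) − (20/7)| < ϵ.
Combining over a common denominator, (5t)/(t + 3) − (20/7) = [(5t)·7 − 20·(t + 3)] / [7·(t + 3)] = 15(t − 4) / (7(t + 3)).
So |(5t)/(t + 3) − (20/7)| = 15|t − 4| / (7·|t + 3|).
Restrict δ ≤ 7/2. Then |t − 4| < 7/2 gives |t + 3| = |(t − 4) + 7| ≥ 7 − 7/2 = 7/2.
Hence |(5t)/(t + 3) − (20/7)| < 15|t − 4|/(7·(7/2)) = (30/49)|t − 4|, which is < ϵ once |t − 4| < (49/30)ϵ.
Take δ = min(7/2, (49/30)ϵ). Then 0 < |t − 4| < δ forces both bounds, so |(5t)/(t + 3) − (20/7)| < ϵ.

δ = min(7/2, (49/30)ϵ)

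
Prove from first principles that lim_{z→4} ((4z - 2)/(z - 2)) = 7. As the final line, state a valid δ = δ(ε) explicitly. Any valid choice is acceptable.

δ = min(1, (1/3)ε)

Let ε > 0 be given. We want δ > 0 with 0 < |z − 4| < δ ⇒ |(4z - 2)/(z - 2) − 7| < ε.
Combining over a common denominator, (4z - 2)/(z - 2) − 7 = [(4z - 2)·2 − 14·(z - 2)] / [2·(z - 2)] = -6(z − 4) / (2(z - 2)).
So |(4z - 2)/(z - 2) − 7| = 6|z − 4| / (2·|z − 2|).
Require δ ≤ 1, so |z − 2| ≥ |2| − |z − 4| > 2 − 1 = 1.
Hence |(4z - 2)/(z - 2) − 7| < 6|z − 4|/(2·1) = 3|z − 4|, which is < ε once |z − 4| < (1/3)ε.
Take δ = min(1, (1/3)ε). Then 0 < |z − 4| < δ forces both bounds, so |(4z - 2)/(z - 2) − 7| < ε.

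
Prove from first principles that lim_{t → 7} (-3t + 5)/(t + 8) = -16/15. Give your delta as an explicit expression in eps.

delta = min(15/2, (225/58)eps)

Suppose eps > 0. We want delta > 0 with 0 < |t − 7| < delta ⇒ |(-3t + 5)/(t + 8) + 16/15| < eps.
Combining over a common denominator, (-3t + 5)/(t + 8) + 16/15 = [(-3t + 5)·15 − (-16)·(t + 8)] / [15·(t + 8)] = -29(t − 7) / (15(t + 8)).
So |(-3t + 5)/(t + 8) + 16/15| = 29|t − 7| / (15·|t + 8|).
Require delta ≤ 15/2, so |t + 8| ≥ |15| − |t − 7| > 15 − 15/2 = 15/2.
Hence |(-3t + 5)/(t + 8) + 16/15| < 29|t − 7|/(15·(15/2)) = (58/225)|t − 7|, which is < eps once |t − 7| < (225/58)eps.
Take delta = min(15/2, (225/58)eps). Then 0 < |t − 7| < delta forces both bounds, so |(-3t + 5)/(t + 8) + 16/15| < eps.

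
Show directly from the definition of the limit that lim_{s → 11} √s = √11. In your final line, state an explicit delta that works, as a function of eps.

delta = min(11, √11·eps)

Suppose eps > 0. We want delta > 0 such that 0 < |s − 11| < delta implies |√s − √11| < eps.
Multiplying by the conjugate, |√s − √11| = |s − 11|/(√s + √11).
Restrict delta ≤ 11 so that |s − 11| < 11 forces s > 0, and then √s + √11 > √11.
Hence |√s − √11| < |s − 11|/√11, which is < eps once |s − 11| < √11·eps.
Take delta = min(11, √11·eps). If 0 < |s − 11| < delta then s > 0 and |√s − √11| < |s − 11|/√11 < eps.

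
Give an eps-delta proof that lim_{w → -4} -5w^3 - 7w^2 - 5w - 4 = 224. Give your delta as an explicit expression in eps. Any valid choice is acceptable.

Let eps > 0 be given. We want delta > 0 such that 0 < |w + 4| < delta implies |(-5w^3 - 7w^2 - 5w - 4) − 224| < eps.
(-5w^3 - 7w^2 - 5w - 4) − 224 = -5w^3 - 7w^2 - 5w - 228 = (w + 4)(-5w^2 + 13w - 57).
So |(-5w^3 - 7w^2 - 5w - 4) − 224| = |w + 4|·|-5w^2 + 13w - 57|.
Require delta ≤ 2. Then |w + 4| < 2 gives |w| < 6, and by the triangle inequality |-5w^2 + 13w - 57| ≤ 5·6^2 + 13·6 + 57 = 315.
Hence |(-5w^3 - 7w^2 - 5w - 4) − 224| ≤ 315|w + 4| < eps provided |w + 4| < eps/315.
Take delta = min(2, eps/315). Then 0 < |w + 4| < delta gives both |w + 4| < 2 and |w + 4| < eps/315, so |(-5w^3 - 7w^2 - 5w - 4) − 224| < eps.

delta = min(2, eps/315)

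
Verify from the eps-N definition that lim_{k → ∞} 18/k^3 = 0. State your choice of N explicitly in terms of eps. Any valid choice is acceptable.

Let eps > 0 be given. For k ≥ 1, |18/k^3 − 0| = 18/k^3.
18/k^3 < eps ⇔ k^3 > 18/eps ⇔ k > (18/eps)^{1/3}.
Take N = (18/eps)^{1/3}. Then k > N implies 18/k^3 < eps.

N = (18/eps)^{1/3}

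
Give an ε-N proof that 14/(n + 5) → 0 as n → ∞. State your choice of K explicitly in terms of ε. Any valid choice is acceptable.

Suppose ε > 0. For n ≥ 1, |14/(n + 5) − 0| = 14/(n + 5) ≤ 14/n.
We need 14/n < ε, i.e. n > 14/ε.
Take K = 14/ε. If n > K then |14/(n + 5)| ≤ 14/n < ε.

K = 14/ε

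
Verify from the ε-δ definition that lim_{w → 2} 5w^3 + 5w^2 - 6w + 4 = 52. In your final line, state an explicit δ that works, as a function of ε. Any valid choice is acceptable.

Let ε > 0. We want δ > 0 such that 0 < |w − 2| < δ implies |(5w^3 + 5w^2 - 6w + 4) − 52| < ε.
(5w^3 + 5w^2 - 6w + 4) − 52 = 5w^3 + 5w^2 - 6w - 48 = (w − 2)(5w^2 + 15w + 24).
So |(5w^3 + 5w^2 - 6w + 4) − 52| = |w − 2|·|5w^2 + 15w + 24|.
Assume first that |w − 2| < 1, so |w| < 3. Then |5w^2 + 15w + 24| ≤ 5·3^2 + 15·3 + 24 = 114.
Hence |(5w^3 + 5w^2 - 6w + 4) − 52| ≤ 114|w − 2| < ε provided |w − 2| < ε/114.
Choosing δ = min(1, ε/114) ensures both conditions, hence |(5w^3 + 5w^2 - 6w + 4) − 52| < ε.

δ = min(1, ε/114)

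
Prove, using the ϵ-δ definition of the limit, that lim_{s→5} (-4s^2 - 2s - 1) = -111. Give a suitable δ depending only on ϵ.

Fix ϵ > 0. We want δ > 0 such that 0 < |s − 5| < δ implies |(-4s^2 - 2s - 1) + 111| < ϵ.
(-4s^2 - 2s - 1) + 111 = -4s^2 - 2s + 110 = (s − 5)(-4s - 22).
So |(-4s^2 - 2s - 1) + 111| = |s − 5|·|-4s - 22|.
Require δ ≤ 1. Then |s − 5| < 1 gives |s| < 6, and by the triangle inequality |-4s - 22| ≤ 4·6 + 22 = 46.
Hence |(-4s^2 - 2s - 1) + 111| ≤ 46|s − 5| < ϵ provided |s − 5| < ϵ/46.
Choosing δ = min(1, ϵ/46) ensures both conditions, hence |(-4s^2 - 2s - 1) + 111| < ϵ.

δ = min(1, ϵ/46)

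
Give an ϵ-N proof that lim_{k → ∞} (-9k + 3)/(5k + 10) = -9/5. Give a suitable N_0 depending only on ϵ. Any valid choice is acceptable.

N_0 = (21/5)/ϵ

Let ϵ > 0. For k ≥ 1, |(-9k + 3)/(5k + 10) + 9/5| = |105|/(5(5k + 10)) = 105/(5(5k + 10)).
Since 5k + 10 ≥ 5k for k ≥ 1, this is ≤ 105/(5·5k) = (21/5)/k.
So |(-9k + 3)/(5k + 10) + 9/5| < ϵ whenever k > (21/5)/ϵ.
Take N_0 = (21/5)/ϵ. If k > N_0 then |(-9k + 3)/(5k + 10) + 9/5| ≤ (21/5)/k < ϵ.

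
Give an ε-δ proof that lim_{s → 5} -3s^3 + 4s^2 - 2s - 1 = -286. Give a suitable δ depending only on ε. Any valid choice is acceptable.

δ = min(1, ε/231)

Let ε > 0. We want δ > 0 such that 0 < |s − 5| < δ implies |(-3s^3 + 4s^2 - 2s - 1) + 286| < ε.
(-3s^3 + 4s^2 - 2s - 1) + 286 = -3s^3 + 4s^2 - 2s + 285 = (s − 5)(-3s^2 - 11s - 57).
So |(-3s^3 + 4s^2 - 2s - 1) + 286| = |s − 5|·|-3s^2 - 11s - 57|.
Assume first that |s − 5| < 1, so |s| < 6. Then |-3s^2 - 11s - 57| ≤ 3·6^2 + 11·6 + 57 = 231.
Hence |(-3s^3 + 4s^2 - 2s - 1) + 286| ≤ 231|s − 5| < ε provided |s − 5| < ε/231.
Take δ = min(1, ε/231). Then 0 < |s − 5| < δ gives both |s − 5| < 1 and |s − 5| < ε/231, so |(-3s^3 + 4s^2 - 2s - 1) + 286| < ε.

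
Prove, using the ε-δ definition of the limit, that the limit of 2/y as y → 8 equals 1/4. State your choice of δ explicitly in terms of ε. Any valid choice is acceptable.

Let ε > 0 be given. We seek δ > 0 such that 0 < |y − 8| < δ implies |2/y − (1/4)| < ε.
|2/y − (1/4)| = 2·|8 − y|/(8·|y|) = 2|y − 8|/(8|y|).
Require δ ≤ 4 so that |y| > 8 − 4 = 4, hence 8|y| > 32.
Then |2/y − (1/4)| < 2|y − 8|/32, which is < ε when |y − 8| < 16ε.
Take δ = min(4, 16ε). Then 0 < |y − 8| < δ gives both |y − 8| < 4 and |y − 8| < 16ε, so |2/y − (1/4)| < ε.

δ = min(4, 16ε)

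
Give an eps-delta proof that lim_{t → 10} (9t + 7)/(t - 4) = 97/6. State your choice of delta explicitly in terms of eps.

Suppose eps > 0. We want delta > 0 with 0 < |t − 10| < delta ⇒ |(9t + 7)/(t - 4) − (97/6)| < eps.
Combining over a common denominator, (9t + 7)/(t - 4) − (97/6) = [(9t + 7)·6 − 97·(t - 4)] / [6·(t - 4)] = -43(t − 10) / (6(t - 4)).
So |(9t + 7)/(t - 4) − (97/6)| = 43|t − 10| / (6·|t − 4|).
Restrict delta ≤ 3. Then |t − 10| < 3 gives |t − 4| = |(t − 10) + 6| ≥ 6 − 3 = 3.
Hence |(9t + 7)/(t - 4) − (97/6)| < 43|t − 10|/(6·3) = (43/18)|t − 10|, which is < eps once |t − 10| < (18/43)eps.
Take delta = min(3, (18/43)eps). Then 0 < |t − 10| < delta forces both bounds, so |(9t + 7)/(t - 4) − (97/6)| < eps.

delta = min(3, (18/43)eps)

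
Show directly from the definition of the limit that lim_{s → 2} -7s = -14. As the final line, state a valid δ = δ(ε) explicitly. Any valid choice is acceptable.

δ = ε/7

Fix ε > 0. We need δ > 0 so that 0 < |s − 2| < δ implies |(-7s) + 14| < ε.
Since (-7s) + 14 = -7(s − 2), we have |(-7s) + 14| = 7|s − 2|.
So 7|s − 2| < ε exactly when |s − 2| < ε/7.
Choosing δ = ε/7 gives |(-7s) + 14| = 7|s − 2| < ε whenever |s − 2| < δ.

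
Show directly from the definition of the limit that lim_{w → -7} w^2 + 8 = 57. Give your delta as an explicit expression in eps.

Suppose eps > 0. We want delta > 0 such that 0 < |w + 7| < delta implies |(w^2 + 8) − 57| < eps.
(w^2 + 8) − 57 = w^2 - 49 = (w + 7)(w - 7).
So |(w^2 + 8) − 57| = |w + 7|·|w - 7|.
Require delta ≤ 1. Then |w + 7| < 1 gives |w| < 8, and by the triangle inequality |w - 7| ≤ 8 + 7 = 15.
Hence |(w^2 + 8) − 57| ≤ 15|w + 7| < eps provided |w + 7| < eps/15.
Choosing delta = min(1, eps/15) ensures both conditions, hence |(w^2 + 8) − 57| < eps.

delta = min(1, eps/15)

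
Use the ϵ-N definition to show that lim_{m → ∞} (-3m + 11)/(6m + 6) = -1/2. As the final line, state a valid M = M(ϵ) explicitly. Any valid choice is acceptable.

M = (7/3)/ϵ

Suppose ϵ > 0. For m ≥ 1, |(-3m + 11)/(6m + 6) + 1/2| = |84|/(6(6m + 6)) = 84/(6(6m + 6)).
Since 6m + 6 ≥ 6m for m ≥ 1, this is ≤ 84/(6·6m) = (7/3)/m.
So |(-3m + 11)/(6m + 6) + 1/2| < ϵ whenever m > (7/3)/ϵ.
Take M = (7/3)/ϵ. If m > M then |(-3m + 11)/(6m + 6) + 1/2| ≤ (7/3)/m < ϵ.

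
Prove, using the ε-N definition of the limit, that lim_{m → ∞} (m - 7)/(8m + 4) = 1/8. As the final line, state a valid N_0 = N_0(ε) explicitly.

Let ε > 0 be given. For m ≥ 1, |(m - 7)/(8m + 4) − (1/8)| = |-60|/(8(8m + 4)) = 60/(8(8m + 4)).
Since 8m + 4 ≥ 8m for m ≥ 1, this is ≤ 60/(8·8m) = (15/16)/m.
So |(m - 7)/(8m + 4) − (1/8)| < ε whenever m > (15/16)/ε.
Take N_0 = (15/16)/ε. If m > N_0 then |(m - 7)/(8m + 4) − (1/8)| ≤ (15/16)/m < ε.

N_0 = (15/16)/ε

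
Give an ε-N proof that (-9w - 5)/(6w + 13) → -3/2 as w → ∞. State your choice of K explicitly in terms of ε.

K = (29/12)/ε

Suppose ε > 0. We seek K > 0 such that w > K implies |(-9w - 5)/(6w + 13) + 3/2| < ε.
(-9w - 5)/(6w + 13) + 3/2 = (6(-9w - 5) − (-9)(6w + 13)) / (6(6w + 13)) = 87/(6(6w + 13)).
For w > 0 we have 6w + 13 > 6w, so |(-9w - 5)/(6w + 13) + 3/2| = 87/(6(6w + 13)) < 87/(6·6w) = (29/12)/w.
Thus |(-9w - 5)/(6w + 13) + 3/2| < ε whenever w > (29/12)/ε.
Take K = (29/12)/ε. If w > K then |(-9w - 5)/(6w + 13) + 3/2| < (29/12)/w < ε.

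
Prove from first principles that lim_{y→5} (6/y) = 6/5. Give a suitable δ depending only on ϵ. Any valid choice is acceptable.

δ = min(5/2, (25/12)ϵ)

Suppose ϵ > 0. We seek δ > 0 such that 0 < |y − 5| < δ implies |6/y − (6/5)| < ϵ.
|6/y − (6/5)| = 6·|5 − y|/(5·|y|) = 6|y − 5|/(5|y|).
Restrict δ ≤ 5/2. Then |y − 5| < 5/2 gives |y| > 5/2, so 5|y| > 25/2.
Then |6/y − (6/5)| < 6|y − 5|/(25/2), which is < ϵ when |y − 5| < (25/12)ϵ.
Take δ = min(5/2, (25/12)ϵ). Then 0 < |y − 5| < δ gives both |y − 5| < 5/2 and |y − 5| < (25/12)ϵ, so |6/y − (6/5)| < ϵ.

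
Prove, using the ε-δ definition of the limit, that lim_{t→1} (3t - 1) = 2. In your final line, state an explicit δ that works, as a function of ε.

Let ε > 0. We need δ > 0 so that 0 < |t − 1| < δ implies |(3t - 1) − 2| < ε.
Since (3t - 1) − 2 = 3(t − 1), we have |(3t - 1) − 2| = 3|t − 1|.
Thus it suffices that |t − 1| < ε/3.
Take δ = ε/3. If 0 < |t − 1| < δ then |(3t - 1) − 2| = 3|t − 1| < 3·(ε/3) = ε.

δ = ε/3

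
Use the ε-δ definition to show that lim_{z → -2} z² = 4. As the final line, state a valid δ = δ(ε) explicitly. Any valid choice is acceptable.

Let ε > 0. We seek δ > 0 with 0 < |z + 2| < δ ⇒ |z² − 4| < ε.
Factor: z² − 4 = (z + 2)(z - 2), so |z² − 4| = |z + 2|·|z - 2|.
Impose δ ≤ 1 so that |z| < 3; then |z - 2| ≤ 5.
Hence |z² − 4| ≤ 5|z + 2|, which is < ε once |z + 2| < ε/5.
Take δ = min(1, ε/5). If 0 < |z + 2| < δ then both bounds hold and |z² − 4| ≤ 5|z + 2| < 5·(ε/5) = ε.

δ = min(1, ε/5)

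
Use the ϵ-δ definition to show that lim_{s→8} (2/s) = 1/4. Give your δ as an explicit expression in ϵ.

Let ϵ > 0 be given. We seek δ > 0 such that 0 < |s − 8| < δ implies |2/s − (1/4)| < ϵ.
|2/s − (1/4)| = 2·|8 − s|/(8·|s|) = 2|s − 8|/(8|s|).
Restrict δ ≤ 4. Then |s − 8| < 4 gives |s| > 4, so 8|s| > 32.
Then |2/s − (1/4)| < 2|s − 8|/32, which is < ϵ when |s − 8| < 16ϵ.
Take δ = min(4, 16ϵ). Then 0 < |s − 8| < δ gives both |s − 8| < 4 and |s − 8| < 16ϵ, so |2/s − (1/4)| < ϵ.

δ = min(4, 16ϵ)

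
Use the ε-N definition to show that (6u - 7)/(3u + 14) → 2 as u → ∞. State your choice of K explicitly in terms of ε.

K = (35/3)/ε

Suppose ε > 0. We seek K > 0 such that u > K implies |(6u - 7)/(3u + 14) − 2| < ε.
(6u - 7)/(3u + 14) − 2 = (3(6u - 7) − 6(3u + 14)) / (3(3u + 14)) = -105/(3(3u + 14)).
For u > 0 we have 3u + 14 > 3u, so |(6u - 7)/(3u + 14) − 2| = 105/(3(3u + 14)) < 105/(3·3u) = (35/3)/u.
Thus |(6u - 7)/(3u + 14) − 2| < ε whenever u > (35/3)/ε.
Take K = (35/3)/ε. If u > K then |(6u - 7)/(3u + 14) − 2| < (35/3)/u < ε.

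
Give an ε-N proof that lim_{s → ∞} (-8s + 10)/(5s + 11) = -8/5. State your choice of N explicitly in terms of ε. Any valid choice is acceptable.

N = (138/25)/ε

Fix ε > 0. We seek N > 0 such that s > N implies |(-8s + 10)/(5s + 11) + 8/5| < ε.
(-8s + 10)/(5s + 11) + 8/5 = (5(-8s + 10) − (-8)(5s + 11)) / (5(5s + 11)) = 138/(5(5s + 11)).
For s > 0 we have 5s + 11 > 5s, so |(-8s + 10)/(5s + 11) + 8/5| = 138/(5(5s + 11)) < 138/(5·5s) = (138/25)/s.
Thus |(-8s + 10)/(5s + 11) + 8/5| < ε whenever s > (138/25)/ε.
Take N = (138/25)/ε. If s > N then |(-8s + 10)/(5s + 11) + 8/5| < (138/25)/s < ε.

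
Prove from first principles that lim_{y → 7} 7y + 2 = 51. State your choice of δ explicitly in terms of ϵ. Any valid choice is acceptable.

Let ϵ > 0 be given. We need δ > 0 so that 0 < |y − 7| < δ implies |(7y + 2) − 51| < ϵ.
|(7y + 2) − 51| = |7y - 49| = 7|y − 7|.
So 7|y − 7| < ϵ exactly when |y − 7| < ϵ/7.
Choosing δ = ϵ/7 gives |(7y + 2) − 51| = 7|y − 7| < ϵ whenever |y − 7| < δ.

δ = ϵ/7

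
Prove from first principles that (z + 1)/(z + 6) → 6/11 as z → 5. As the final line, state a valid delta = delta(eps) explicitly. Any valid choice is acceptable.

Let eps > 0. We want delta > 0 with 0 < |z − 5| < delta ⇒ |(z + 1)/(z + 6) − (6/11)| < eps.
Combining over a common denominator, (z + 1)/(z + 6) − (6/11) = [(z + 1)·11 − 6·(z + 6)] / [11·(z + 6)] = 5(z − 5) / (11(z + 6)).
So |(z + 1)/(z + 6) − (6/11)| = 5|z − 5| / (11·|z + 6|).
Restrict delta ≤ 11/2. Then |z − 5| < 11/2 gives |z + 6| = |(z − 5) + 11| ≥ 11 − 11/2 = 11/2.
Hence |(z + 1)/(z + 6) − (6/11)| < 5|z − 5|/(11·(11/2)) = (10/121)|z − 5|, which is < eps once |z − 5| < (121/10)eps.
Take delta = min(11/2, (121/10)eps). Then 0 < |z − 5| < delta forces both bounds, so |(z + 1)/(z + 6) − (6/11)| < eps.

delta = min(11/2, (121/10)eps)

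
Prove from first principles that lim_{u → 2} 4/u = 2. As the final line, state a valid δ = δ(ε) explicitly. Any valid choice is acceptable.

Let ε > 0. We seek δ > 0 such that 0 < |u − 2| < δ implies |4/u − 2| < ε.
|4/u − 2| = 4·|2 − u|/(2·|u|) = 4|u − 2|/(2|u|).
Restrict δ ≤ 1. Then |u − 2| < 1 gives |u| > 1, so 2|u| > 2.
Then |4/u − 2| < 4|u − 2|/2, which is < ε when |u − 2| < (1/2)ε.
Take δ = min(1, (1/2)ε). Then 0 < |u − 2| < δ gives both |u − 2| < 1 and |u − 2| < (1/2)ε, so |4/u − 2| < ε.

δ = min(1, (1/2)ε)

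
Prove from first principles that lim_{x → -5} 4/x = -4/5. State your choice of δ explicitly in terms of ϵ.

Let ϵ > 0 be given. We seek δ > 0 such that 0 < |x + 5| < δ implies |4/x + 4/5| < ϵ.
|4/x + 4/5| = 4·|-5 − x|/(5·|x|) = 4|x + 5|/(5|x|).
Require δ ≤ 5/2 so that |x| > 5 − 5/2 = 5/2, hence 5|x| > 25/2.
Then |4/x + 4/5| < 4|x + 5|/(25/2), which is < ϵ when |x + 5| < (25/8)ϵ.
Take δ = min(5/2, (25/8)ϵ). Then 0 < |x + 5| < δ gives both |x + 5| < 5/2 and |x + 5| < (25/8)ϵ, so |4/x + 4/5| < ϵ.

δ = min(5/2, (25/8)ϵ)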